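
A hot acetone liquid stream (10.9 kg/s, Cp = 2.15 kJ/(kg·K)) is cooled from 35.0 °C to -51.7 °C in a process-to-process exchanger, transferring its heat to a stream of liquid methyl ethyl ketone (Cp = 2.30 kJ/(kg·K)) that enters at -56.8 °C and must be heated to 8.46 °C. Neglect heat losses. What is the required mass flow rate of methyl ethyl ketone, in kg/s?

Heat released by hot stream: Q = 10.9 × 2.15 × (35.0 − -51.7) = 2031.8 kJ/s
Energy balance on cold side (adiabatic exchanger): Q = ṁ_c·Cp_c·(T_c,out − T_c,in)
ṁ_c = 2031.8 / [2.30 × (8.46 − -56.8)] = 13.537 kg/s

ṁ_c = 13.5 kg/s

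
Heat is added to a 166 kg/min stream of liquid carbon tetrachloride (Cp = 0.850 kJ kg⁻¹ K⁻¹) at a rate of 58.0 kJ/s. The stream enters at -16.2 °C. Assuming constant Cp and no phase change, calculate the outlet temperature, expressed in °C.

T_out = 8.46 °C

Q = 58.0 kJ/s = 3480 kJ/min
ΔT = Q/(ṁ·Cp) = 3480/(166×0.850) = 24.663 K
T_out = -16.2 + 24.663 = 8.4634 °C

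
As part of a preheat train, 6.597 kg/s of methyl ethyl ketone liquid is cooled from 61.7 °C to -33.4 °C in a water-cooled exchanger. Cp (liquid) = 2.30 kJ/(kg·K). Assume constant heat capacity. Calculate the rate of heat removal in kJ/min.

Q = ṁ·Cp·ΔT = 6.597 × 2.30 × (-33.4 − 61.7) = -1443 kJ/s
Cooling duty = 86578 kJ/min

Q_c = 86600 kJ/min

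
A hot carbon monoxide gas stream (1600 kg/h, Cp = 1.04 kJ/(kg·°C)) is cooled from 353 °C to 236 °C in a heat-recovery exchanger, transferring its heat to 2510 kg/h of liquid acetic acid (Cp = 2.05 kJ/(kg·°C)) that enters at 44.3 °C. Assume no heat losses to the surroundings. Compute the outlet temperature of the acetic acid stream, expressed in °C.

Heat released by hot stream: Q = 1600 × 1.04 × (353 − 236) = 194690 kJ/h
Energy balance on cold side (adiabatic exchanger): Q = ṁ_c·Cp_c·(T_c,out − T_c,in)
T_c,out = 44.3 + 194690/(2510 × 2.05) = 82.137 °C

T_c,out = 82.1 °C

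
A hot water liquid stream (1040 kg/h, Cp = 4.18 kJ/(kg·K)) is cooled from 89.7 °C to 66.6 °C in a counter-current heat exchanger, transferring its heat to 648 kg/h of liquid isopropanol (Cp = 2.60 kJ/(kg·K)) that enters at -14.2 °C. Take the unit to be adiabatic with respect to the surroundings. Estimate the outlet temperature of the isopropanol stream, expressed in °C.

Heat released by hot stream: Q = 1040 × 4.18 × (89.7 − 66.6) = 100420 kJ/h
Energy balance on cold side (adiabatic exchanger): Q = ṁ_c·Cp_c·(T_c,out − T_c,in)
T_c,out = -14.2 + 100420/(648 × 2.60) = 45.404 °C

T_c,out = 45.4 °C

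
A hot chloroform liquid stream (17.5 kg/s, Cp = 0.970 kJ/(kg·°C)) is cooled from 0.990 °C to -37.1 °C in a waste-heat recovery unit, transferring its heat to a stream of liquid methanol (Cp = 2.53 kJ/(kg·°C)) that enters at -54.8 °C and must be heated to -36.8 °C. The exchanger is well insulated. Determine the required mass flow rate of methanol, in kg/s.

Heat released by hot stream: Q = 17.5 × 0.970 × (0.990 − -37.1) = 646.58 kJ/s
Energy balance on cold side (adiabatic exchanger): Q = ṁ_c·Cp_c·(T_c,out − T_c,in)
ṁ_c = 646.58 / [2.53 × (-36.8 − -54.8)] = 14.198 kg/s

ṁ_c = 14.2 kg/s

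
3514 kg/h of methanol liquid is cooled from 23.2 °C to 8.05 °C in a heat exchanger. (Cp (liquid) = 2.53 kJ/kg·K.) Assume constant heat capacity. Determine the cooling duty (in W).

Q_c = 37400 W

Q = ṁ·Cp·ΔT = 3514 × 2.53 × (8.05 − 23.2) = -134690 kJ/h
Converting: 134690 / 3600 s = 37.414 kW
Cooling duty = 37414 W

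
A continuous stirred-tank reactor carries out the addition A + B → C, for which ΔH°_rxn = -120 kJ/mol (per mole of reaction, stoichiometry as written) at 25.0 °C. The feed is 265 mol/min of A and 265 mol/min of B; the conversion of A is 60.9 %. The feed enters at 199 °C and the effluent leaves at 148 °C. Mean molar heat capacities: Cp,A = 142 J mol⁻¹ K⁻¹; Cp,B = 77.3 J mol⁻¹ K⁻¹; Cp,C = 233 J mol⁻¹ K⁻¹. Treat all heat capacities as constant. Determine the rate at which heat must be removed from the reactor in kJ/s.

Extent of reaction ξ = 0.609 × 265 = 161.38 mol/min
Reaction term: ξ·ΔH°_rxn = 161.38 × -120 = -19366 kJ/min
Sensible, feed 199→25 °C: -10112 kJ/min
Outlet flows (mol/min): A 103.62, B 103.62, C 161.38
Sensible, products 25→148 °C: 7420 kJ/min
Q = ΔH = -22058 kJ/min = -367.63 kW
Heat removed = 367.63 kJ/s

Q_out = 368 kJ/s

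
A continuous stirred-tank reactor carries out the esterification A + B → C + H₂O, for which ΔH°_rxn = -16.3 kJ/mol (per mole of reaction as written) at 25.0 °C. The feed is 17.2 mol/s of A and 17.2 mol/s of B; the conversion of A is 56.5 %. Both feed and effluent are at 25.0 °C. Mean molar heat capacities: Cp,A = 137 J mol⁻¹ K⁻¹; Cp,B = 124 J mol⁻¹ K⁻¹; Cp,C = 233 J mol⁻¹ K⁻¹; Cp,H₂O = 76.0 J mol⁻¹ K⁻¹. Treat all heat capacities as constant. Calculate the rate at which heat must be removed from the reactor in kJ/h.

Q_out = 570000 kJ/h

Extent of reaction ξ = 0.565 × 17.2 = 9.718 mol/s
Reaction term: ξ·ΔH°_rxn = 9.718 × -16.3 = -158.4 kJ/s
Q = ΔH = -158.4 kJ/s = -158.4 kW
Heat removed = 570250 kJ/h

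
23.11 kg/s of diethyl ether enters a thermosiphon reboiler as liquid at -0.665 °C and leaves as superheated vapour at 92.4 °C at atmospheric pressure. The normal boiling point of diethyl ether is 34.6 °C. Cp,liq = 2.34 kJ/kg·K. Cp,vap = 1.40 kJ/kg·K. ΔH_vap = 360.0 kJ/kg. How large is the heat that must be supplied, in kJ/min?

liquid -0.665→34.6 °C: 82.52 kJ/kg
vaporisation at 34.6 °C: 360 kJ/kg
vapour 34.6→92.4 °C: 80.92 kJ/kg
Δh = 82.52 + 360 + 80.92 = 523.44 kJ/kg
Q = ṁ·Δh = 23.11 kg/s × 523.44 kJ/kg = 12097 kJ/s
|Q| = 12097 kW = 725800 kJ/min

Q = 726000 kJ/min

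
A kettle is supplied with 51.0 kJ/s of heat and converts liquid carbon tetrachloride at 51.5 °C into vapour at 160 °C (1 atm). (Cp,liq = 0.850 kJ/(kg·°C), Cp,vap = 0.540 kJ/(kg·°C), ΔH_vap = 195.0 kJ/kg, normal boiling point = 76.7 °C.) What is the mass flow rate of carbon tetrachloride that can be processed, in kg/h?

ṁ = 702 kg/h

Δh = 0.850×(76.7−51.5) + 195.0 + 0.540×(160−76.7) = 261.4 kJ/kg
Q = 51.0 kJ/s = 51 kJ/s = 183600 kJ/h
ṁ = Q/Δh = 183600 / 261.4 = 702.37 kg/h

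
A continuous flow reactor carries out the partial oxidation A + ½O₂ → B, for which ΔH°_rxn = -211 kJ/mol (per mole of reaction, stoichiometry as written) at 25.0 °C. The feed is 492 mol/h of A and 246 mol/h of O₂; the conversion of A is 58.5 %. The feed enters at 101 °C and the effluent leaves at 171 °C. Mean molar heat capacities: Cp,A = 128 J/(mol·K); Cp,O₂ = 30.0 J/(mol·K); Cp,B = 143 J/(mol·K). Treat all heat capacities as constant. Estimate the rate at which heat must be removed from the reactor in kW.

Q_out = 15.5 kW

Extent of reaction ξ = 0.585 × 492 = 287.82 mol/h
Reaction term: ξ·ΔH°_rxn = 287.82 × -211 = -60730 kJ/h
Sensible, feed 101→25 °C: -5347.1 kJ/h
Outlet flows (mol/h): A 204.18, O₂ 102.09, B 287.82
Sensible, products 25→171 °C: 10272 kJ/h
Q = ΔH = -55805 kJ/h = -15.501 kW
Heat removed = 15.501 kW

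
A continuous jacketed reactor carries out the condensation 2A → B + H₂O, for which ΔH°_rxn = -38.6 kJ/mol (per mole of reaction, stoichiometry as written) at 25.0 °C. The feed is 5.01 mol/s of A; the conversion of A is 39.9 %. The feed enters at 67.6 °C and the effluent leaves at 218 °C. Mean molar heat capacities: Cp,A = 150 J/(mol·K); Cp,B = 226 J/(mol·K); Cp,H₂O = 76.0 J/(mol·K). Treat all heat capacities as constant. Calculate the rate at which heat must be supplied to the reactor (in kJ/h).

Extent of reaction ξ = 0.399 × 5.01 / 2 = 0.9995 mol/s
Reaction term: ξ·ΔH°_rxn = 0.9995 × -38.6 = -38.581 kJ/s
Sensible, feed 67.6→25 °C: -32.014 kJ/s
Outlet flows (mol/s): A 3.011, B 0.9995, H₂O 0.9995
Sensible, products 25→218 °C: 145.43 kJ/s
Q = ΔH = 74.831 kJ/s = 74.831 kW
Heat supplied = 269390 kJ/h

Q_in = 269000 kJ/h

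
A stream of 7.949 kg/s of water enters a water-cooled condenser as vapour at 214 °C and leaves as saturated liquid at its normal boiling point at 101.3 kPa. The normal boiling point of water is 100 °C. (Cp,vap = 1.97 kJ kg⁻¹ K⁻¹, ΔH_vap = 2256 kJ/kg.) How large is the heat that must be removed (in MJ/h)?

vapour 214→100 °C: -224.58 kJ/kg
condensation at 100 °C: -2256 kJ/kg
Δh = -224.58 + -2256 = -2480.6 kJ/kg
Q = ṁ·Δh = 7.949 kg/s × -2480.6 kJ/kg = -19718 kJ/s
|Q| = 19718 kW = 70985 MJ/h

Q_c = 71000 MJ/h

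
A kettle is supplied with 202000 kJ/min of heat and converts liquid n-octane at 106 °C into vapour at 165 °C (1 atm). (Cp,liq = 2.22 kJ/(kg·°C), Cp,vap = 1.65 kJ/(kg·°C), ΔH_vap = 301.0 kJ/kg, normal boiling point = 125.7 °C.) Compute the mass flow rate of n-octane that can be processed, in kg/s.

ṁ = 8.22 kg/s

Δh = 2.22×(125.7−106) + 301.0 + 1.65×(165−125.7) = 409.58 kJ/kg
Q = 202000 kJ/min = 3366.7 kJ/s = 3366.7 kJ/s
ṁ = Q/Δh = 3366.7 / 409.58 = 8.2198 kg/s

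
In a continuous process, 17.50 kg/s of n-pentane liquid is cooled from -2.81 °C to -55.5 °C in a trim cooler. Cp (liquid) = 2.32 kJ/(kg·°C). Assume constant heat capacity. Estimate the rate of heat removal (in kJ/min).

Q = ṁ·Cp·ΔT = 17.50 × 2.32 × (-55.5 − -2.81) = -2139.2 kJ/s
Cooling duty = 128350 kJ/min

Q_c = 128000 kJ/min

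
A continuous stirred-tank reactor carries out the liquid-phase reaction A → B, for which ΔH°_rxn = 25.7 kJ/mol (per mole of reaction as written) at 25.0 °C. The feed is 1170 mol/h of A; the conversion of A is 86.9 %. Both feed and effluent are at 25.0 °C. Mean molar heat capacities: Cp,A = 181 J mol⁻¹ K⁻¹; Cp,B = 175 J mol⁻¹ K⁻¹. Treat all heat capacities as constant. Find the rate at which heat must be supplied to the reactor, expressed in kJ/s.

Q_in = 7.26 kJ/s

Extent of reaction ξ = 0.869 × 1170 = 1016.7 mol/h
Reaction term: ξ·ΔH°_rxn = 1016.7 × 25.7 = 26130 kJ/h
Q = ΔH = 26130 kJ/h = 7.2583 kW
Heat supplied = 7.2583 kJ/s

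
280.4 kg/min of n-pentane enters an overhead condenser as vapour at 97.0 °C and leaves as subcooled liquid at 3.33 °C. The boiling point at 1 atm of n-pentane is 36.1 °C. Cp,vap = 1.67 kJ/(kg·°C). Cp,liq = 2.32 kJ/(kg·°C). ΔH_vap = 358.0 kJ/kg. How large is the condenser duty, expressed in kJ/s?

Q_c = 2500 kJ/s

vapour 97.0→36.1 °C: -101.7 kJ/kg
condensation at 36.1 °C: -358 kJ/kg
liquid 36.1→3.33 °C: -76.026 kJ/kg
Δh = -101.7 + -358 + -76.026 = -535.73 kJ/kg
Q = ṁ·Δh = 280.4 kg/min × -535.73 kJ/kg = -150220 kJ/min
|Q| = 2503.6 kW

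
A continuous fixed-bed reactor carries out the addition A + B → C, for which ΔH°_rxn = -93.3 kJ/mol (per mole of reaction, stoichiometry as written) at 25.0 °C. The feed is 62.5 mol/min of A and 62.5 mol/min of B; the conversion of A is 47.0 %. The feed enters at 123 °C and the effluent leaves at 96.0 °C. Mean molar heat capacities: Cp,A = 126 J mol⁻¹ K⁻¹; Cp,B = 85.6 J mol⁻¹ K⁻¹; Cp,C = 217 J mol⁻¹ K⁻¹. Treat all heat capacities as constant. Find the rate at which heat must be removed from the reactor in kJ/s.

Extent of reaction ξ = 0.470 × 62.5 = 29.375 mol/min
Reaction term: ξ·ΔH°_rxn = 29.375 × -93.3 = -2740.7 kJ/min
Sensible, feed 123→25 °C: -1296 kJ/min
Outlet flows (mol/min): A 33.125, B 33.125, C 29.375
Sensible, products 25→96.0 °C: 950.24 kJ/min
Q = ΔH = -3086.5 kJ/min = -51.442 kW
Heat removed = 51.442 kJ/s

Q_out = 51.4 kJ/s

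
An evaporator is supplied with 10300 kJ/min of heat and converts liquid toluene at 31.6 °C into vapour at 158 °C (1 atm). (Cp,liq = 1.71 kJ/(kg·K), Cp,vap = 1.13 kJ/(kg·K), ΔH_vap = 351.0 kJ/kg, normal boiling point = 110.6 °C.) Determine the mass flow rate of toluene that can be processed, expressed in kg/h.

ṁ = 1150 kg/h

Δh = 1.71×(110.6−31.6) + 351.0 + 1.13×(158−110.6) = 539.65 kJ/kg
Q = 10300 kJ/min = 171.67 kJ/s = 618000 kJ/h
ṁ = Q/Δh = 618000 / 539.65 = 1145.2 kg/h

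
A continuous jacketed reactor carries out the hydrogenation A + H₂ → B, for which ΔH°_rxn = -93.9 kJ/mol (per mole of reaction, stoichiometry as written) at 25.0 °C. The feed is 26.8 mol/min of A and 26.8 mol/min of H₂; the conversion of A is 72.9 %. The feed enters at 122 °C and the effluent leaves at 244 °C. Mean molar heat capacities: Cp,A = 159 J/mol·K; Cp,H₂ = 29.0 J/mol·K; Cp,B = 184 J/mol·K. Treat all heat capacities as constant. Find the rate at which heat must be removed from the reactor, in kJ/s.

Extent of reaction ξ = 0.729 × 26.8 = 19.537 mol/min
Reaction term: ξ·ΔH°_rxn = 19.537 × -93.9 = -1834.5 kJ/min
Sensible, feed 122→25 °C: -488.72 kJ/min
Outlet flows (mol/min): A 7.2628, H₂ 7.2628, B 19.537
Sensible, products 25→244 °C: 1086.3 kJ/min
Q = ΔH = -1237 kJ/min = -20.616 kW
Heat removed = 20.616 kJ/s

Q_out = 20.6 kJ/s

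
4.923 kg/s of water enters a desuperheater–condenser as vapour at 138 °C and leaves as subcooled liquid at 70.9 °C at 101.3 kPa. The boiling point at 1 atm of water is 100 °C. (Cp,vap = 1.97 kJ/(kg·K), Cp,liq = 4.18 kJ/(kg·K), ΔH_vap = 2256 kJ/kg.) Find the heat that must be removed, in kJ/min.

Q_c = 724000 kJ/min

vapour 138→100 °C: -74.86 kJ/kg
condensation at 100 °C: -2256 kJ/kg
liquid 100→70.9 °C: -121.64 kJ/kg
Δh = -74.86 + -2256 + -121.64 = -2452.5 kJ/kg
Q = ṁ·Δh = 4.923 kg/s × -2452.5 kJ/kg = -12074 kJ/s
|Q| = 12074 kW = 724420 kJ/min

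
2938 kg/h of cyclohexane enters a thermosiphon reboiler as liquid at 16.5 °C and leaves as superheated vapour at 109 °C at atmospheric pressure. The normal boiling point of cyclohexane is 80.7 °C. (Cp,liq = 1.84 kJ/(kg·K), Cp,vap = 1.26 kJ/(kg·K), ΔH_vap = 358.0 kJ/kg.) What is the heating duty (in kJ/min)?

liquid 16.5→80.7 °C: 118.13 kJ/kg
vaporisation at 80.7 °C: 358 kJ/kg
vapour 80.7→109 °C: 35.658 kJ/kg
Δh = 118.13 + 358 + 35.658 = 511.79 kJ/kg
Q = ṁ·Δh = 2938 kg/h × 511.79 kJ/kg = 1.5036e+06 kJ/h
|Q| = 417.67 kW = 25060 kJ/min

Q = 25100 kJ/min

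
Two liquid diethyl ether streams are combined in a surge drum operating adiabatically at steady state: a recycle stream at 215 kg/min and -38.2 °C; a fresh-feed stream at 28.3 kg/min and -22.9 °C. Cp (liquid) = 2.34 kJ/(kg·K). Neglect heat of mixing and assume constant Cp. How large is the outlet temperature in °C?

No heat crosses the boundary, so H_out = H_in.
Σ ṁᵢCp,ᵢTᵢ = 215×2.34×-38.2 + 28.3×2.34×-22.9 = -20735
Σ ṁᵢCp,ᵢ = 215×2.34 + 28.3×2.34 = 569.32
T_out = -20735 / 569.32 = -36.42 °C

T_out = -36.4 °C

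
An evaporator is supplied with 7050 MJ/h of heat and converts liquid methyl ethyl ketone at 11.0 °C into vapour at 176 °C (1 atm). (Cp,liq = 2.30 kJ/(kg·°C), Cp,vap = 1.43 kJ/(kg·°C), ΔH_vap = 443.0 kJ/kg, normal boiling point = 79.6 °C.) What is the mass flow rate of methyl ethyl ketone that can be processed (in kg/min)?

ṁ = 159 kg/min

Δh = 2.30×(79.6−11.0) + 443.0 + 1.43×(176−79.6) = 738.63 kJ/kg
Q = 7050 MJ/h = 1958.3 kJ/s = 117500 kJ/min
ṁ = Q/Δh = 117500 / 738.63 = 159.08 kg/min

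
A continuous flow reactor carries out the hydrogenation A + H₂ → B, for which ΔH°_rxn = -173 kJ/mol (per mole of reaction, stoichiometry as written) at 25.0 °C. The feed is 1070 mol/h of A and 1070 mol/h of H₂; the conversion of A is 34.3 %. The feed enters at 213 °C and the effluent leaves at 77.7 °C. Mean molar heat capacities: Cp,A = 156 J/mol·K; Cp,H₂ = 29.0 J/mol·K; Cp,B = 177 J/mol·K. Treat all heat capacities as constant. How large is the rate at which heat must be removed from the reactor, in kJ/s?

Extent of reaction ξ = 0.343 × 1070 = 367.01 mol/h
Reaction term: ξ·ΔH°_rxn = 367.01 × -173 = -63493 kJ/h
Sensible, feed 213→25 °C: -37215 kJ/h
Outlet flows (mol/h): A 702.99, H₂ 702.99, B 367.01
Sensible, products 25→77.7 °C: 10277 kJ/h
Q = ΔH = -90430 kJ/h = -25.119 kW
Heat removed = 25.119 kJ/s

Q_out = 25.1 kJ/s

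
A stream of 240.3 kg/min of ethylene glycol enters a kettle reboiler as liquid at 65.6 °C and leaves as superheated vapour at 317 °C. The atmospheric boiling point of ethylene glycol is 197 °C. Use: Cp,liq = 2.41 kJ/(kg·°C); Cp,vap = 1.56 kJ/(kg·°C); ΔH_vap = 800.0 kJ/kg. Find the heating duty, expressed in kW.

liquid 65.6→197 °C: 316.67 kJ/kg
vaporisation at 197 °C: 800 kJ/kg
vapour 197→317 °C: 187.2 kJ/kg
Δh = 316.67 + 800 + 187.2 = 1303.9 kJ/kg
Q = ṁ·Δh = 240.3 kg/min × 1303.9 kJ/kg = 313320 kJ/min
|Q| = 5222 kW

Q = 5220 kW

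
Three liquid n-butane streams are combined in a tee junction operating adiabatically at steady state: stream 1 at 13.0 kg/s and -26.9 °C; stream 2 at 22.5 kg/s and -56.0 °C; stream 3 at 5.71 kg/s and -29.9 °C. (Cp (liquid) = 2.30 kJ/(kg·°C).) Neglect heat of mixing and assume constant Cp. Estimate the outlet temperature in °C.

Energy balance with Q = 0: Σ ṁᵢCp,ᵢ(T_out − Tᵢ) = 0
Σ ṁᵢCp,ᵢTᵢ = 13.0×2.30×-26.9 + 22.5×2.30×-56.0 + 5.71×2.30×-29.9 = -4095
Σ ṁᵢCp,ᵢ = 13.0×2.30 + 22.5×2.30 + 5.71×2.30 = 94.783
T_out = -4095 / 94.783 = -43.204 °C

T_out = -43.2 °C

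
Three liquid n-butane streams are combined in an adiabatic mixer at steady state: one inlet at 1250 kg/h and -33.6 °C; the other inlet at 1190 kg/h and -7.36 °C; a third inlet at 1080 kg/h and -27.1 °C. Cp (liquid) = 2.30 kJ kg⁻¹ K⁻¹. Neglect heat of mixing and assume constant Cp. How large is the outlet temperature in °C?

No heat crosses the boundary, so H_out = H_in.
T_out = Σ ṁᵢCp,ᵢTᵢ / Σ ṁᵢCp,ᵢ
      = -184060 / 8096 = -22.735 °C

T_out = -22.7 °C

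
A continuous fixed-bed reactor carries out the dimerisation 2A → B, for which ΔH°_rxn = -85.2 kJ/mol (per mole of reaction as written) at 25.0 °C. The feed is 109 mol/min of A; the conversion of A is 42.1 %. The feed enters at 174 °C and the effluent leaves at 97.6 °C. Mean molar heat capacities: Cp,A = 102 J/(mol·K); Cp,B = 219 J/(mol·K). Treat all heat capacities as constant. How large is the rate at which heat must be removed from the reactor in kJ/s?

Q_out = 46.3 kJ/s

Extent of reaction ξ = 0.421 × 109 / 2 = 22.944 mol/min
Reaction term: ξ·ΔH°_rxn = 22.944 × -85.2 = -1954.9 kJ/min
Sensible, feed 174→25 °C: -1656.6 kJ/min
Outlet flows (mol/min): A 63.111, B 22.944
Sensible, products 25→97.6 °C: 832.15 kJ/min
Q = ΔH = -2779.3 kJ/min = -46.322 kW
Heat removed = 46.322 kJ/s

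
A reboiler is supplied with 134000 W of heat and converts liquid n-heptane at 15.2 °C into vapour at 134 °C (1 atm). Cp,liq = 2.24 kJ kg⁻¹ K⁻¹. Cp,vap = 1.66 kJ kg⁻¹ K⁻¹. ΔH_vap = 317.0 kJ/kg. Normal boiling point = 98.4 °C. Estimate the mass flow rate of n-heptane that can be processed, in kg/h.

ṁ = 858 kg/h

Δh = 2.24×(98.4−15.2) + 317.0 + 1.66×(134−98.4) = 562.46 kJ/kg
Q = 134000 W = 134 kJ/s = 482400 kJ/h
ṁ = Q/Δh = 482400 / 562.46 = 857.65 kg/h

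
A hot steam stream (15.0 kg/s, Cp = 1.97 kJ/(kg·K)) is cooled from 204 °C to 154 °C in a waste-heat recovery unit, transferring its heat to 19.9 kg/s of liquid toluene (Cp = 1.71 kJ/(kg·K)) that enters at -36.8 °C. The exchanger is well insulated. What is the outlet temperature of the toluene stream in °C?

T_c,out = 6.62 °C

Heat released by hot stream: Q = 15.0 × 1.97 × (204 − 154) = 1477.5 kJ/s
Energy balance on cold side (adiabatic exchanger): Q = ṁ_c·Cp_c·(T_c,out − T_c,in)
T_c,out = -36.8 + 1477.5/(19.9 × 1.71) = 6.6188 °C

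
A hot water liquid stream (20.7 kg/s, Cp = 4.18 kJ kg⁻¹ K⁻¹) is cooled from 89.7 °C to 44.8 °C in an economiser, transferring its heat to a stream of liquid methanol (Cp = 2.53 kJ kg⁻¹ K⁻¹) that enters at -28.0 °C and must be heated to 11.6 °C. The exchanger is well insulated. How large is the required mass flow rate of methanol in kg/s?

ṁ_c = 38.8 kg/s

Heat released by hot stream: Q = 20.7 × 4.18 × (89.7 − 44.8) = 3885 kJ/s
Energy balance on cold side (adiabatic exchanger): Q = ṁ_c·Cp_c·(T_c,out − T_c,in)
ṁ_c = 3885 / [2.53 × (11.6 − -28.0)] = 38.777 kg/s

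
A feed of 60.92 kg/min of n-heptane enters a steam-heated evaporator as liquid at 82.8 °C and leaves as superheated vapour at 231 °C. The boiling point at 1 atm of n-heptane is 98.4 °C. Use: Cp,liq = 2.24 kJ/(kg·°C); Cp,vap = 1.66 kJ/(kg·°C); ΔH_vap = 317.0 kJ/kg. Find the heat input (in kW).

Q = 581 kW

liquid 82.8→98.4 °C: 34.944 kJ/kg
vaporisation at 98.4 °C: 317 kJ/kg
vapour 98.4→231 °C: 220.12 kJ/kg
Δh = 34.944 + 317 + 220.12 = 572.06 kJ/kg
Q = ṁ·Δh = 60.92 kg/min × 572.06 kJ/kg = 34850 kJ/min
|Q| = 580.83 kW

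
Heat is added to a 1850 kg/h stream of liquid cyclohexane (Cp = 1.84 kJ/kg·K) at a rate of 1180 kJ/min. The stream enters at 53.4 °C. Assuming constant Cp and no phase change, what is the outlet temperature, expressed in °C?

T_out = 74.2 °C

Q = 1180 kJ/min = 70800 kJ/h
ΔT = Q/(ṁ·Cp) = 70800/(1850×1.84) = 20.799 K
T_out = 53.4 + 20.799 = 74.199 °C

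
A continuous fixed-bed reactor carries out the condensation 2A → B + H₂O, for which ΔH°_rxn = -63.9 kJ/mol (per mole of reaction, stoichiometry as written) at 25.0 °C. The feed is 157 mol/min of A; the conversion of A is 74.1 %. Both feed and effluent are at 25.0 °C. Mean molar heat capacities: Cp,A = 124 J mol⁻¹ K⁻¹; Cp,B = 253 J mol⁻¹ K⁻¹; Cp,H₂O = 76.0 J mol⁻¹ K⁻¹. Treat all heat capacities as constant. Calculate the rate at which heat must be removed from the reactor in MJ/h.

Q_out = 223 MJ/h

Extent of reaction ξ = 0.741 × 157 / 2 = 58.169 mol/min
Reaction term: ξ·ΔH°_rxn = 58.169 × -63.9 = -3717 kJ/min
Q = ΔH = -3717 kJ/min = -61.949 kW
Heat removed = 223.02 MJ/h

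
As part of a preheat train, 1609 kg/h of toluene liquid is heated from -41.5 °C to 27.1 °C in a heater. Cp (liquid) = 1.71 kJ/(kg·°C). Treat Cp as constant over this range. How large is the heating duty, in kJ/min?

Q = 3150 kJ/min

Q = ṁ·Cp·ΔT = 1609 × 1.71 × (27.1 − -41.5) = 188750 kJ/h
Converting: 188750 / 3600 s = 52.429 kW
Heating duty = 3145.8 kJ/min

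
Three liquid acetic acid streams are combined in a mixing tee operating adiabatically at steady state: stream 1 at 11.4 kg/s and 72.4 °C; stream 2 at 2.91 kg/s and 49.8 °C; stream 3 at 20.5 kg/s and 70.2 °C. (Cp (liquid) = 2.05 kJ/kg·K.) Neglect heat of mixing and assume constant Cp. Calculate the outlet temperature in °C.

Adiabatic, steady state ⇒ Σ ṁᵢCp,ᵢ(T_out − Tᵢ) = 0
T_out = Σ ṁᵢCp,ᵢTᵢ / Σ ṁᵢCp,ᵢ
      = 4939.2 / 71.361 = 69.215 °C

T_out = 69.2 °C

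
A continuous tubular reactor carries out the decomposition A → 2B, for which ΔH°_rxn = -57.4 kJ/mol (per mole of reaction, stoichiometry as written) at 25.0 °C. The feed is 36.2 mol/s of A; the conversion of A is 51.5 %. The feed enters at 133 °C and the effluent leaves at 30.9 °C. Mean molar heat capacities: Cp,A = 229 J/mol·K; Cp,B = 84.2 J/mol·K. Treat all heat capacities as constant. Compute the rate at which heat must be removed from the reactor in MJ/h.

Extent of reaction ξ = 0.515 × 36.2 = 18.643 mol/s
Reaction term: ξ·ΔH°_rxn = 18.643 × -57.4 = -1070.1 kJ/s
Sensible, feed 133→25 °C: -895.3 kJ/s
Outlet flows (mol/s): A 17.557, B 37.286
Sensible, products 25→30.9 °C: 42.244 kJ/s
Q = ΔH = -1923.2 kJ/s = -1923.2 kW
Heat removed = 6923.4 MJ/h

Q_out = 6920 MJ/h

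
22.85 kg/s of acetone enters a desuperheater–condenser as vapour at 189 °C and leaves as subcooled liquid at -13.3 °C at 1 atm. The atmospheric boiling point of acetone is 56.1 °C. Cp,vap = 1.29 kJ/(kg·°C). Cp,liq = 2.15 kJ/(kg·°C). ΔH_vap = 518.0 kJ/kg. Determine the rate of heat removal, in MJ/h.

Q_c = 69000 MJ/h

vapour 189→56.1 °C: -171.44 kJ/kg
condensation at 56.1 °C: -518 kJ/kg
liquid 56.1→-13.3 °C: -149.21 kJ/kg
Δh = -171.44 + -518 + -149.21 = -838.65 kJ/kg
Q = ṁ·Δh = 22.85 kg/s × -838.65 kJ/kg = -19163 kJ/s
|Q| = 19163 kW = 68987 MJ/h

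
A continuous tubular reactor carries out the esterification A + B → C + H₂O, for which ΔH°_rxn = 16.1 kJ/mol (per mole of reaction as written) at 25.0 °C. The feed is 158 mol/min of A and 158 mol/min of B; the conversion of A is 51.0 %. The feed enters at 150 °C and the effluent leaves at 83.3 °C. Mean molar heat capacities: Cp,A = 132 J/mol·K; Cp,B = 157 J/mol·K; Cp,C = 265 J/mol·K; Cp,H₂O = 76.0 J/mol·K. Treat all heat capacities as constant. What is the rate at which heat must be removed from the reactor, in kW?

Q_out = 25.1 kW

Extent of reaction ξ = 0.510 × 158 = 80.58 mol/min
Reaction term: ξ·ΔH°_rxn = 80.58 × 16.1 = 1297.3 kJ/min
Sensible, feed 150→25 °C: -5707.8 kJ/min
Outlet flows (mol/min): A 77.42, B 77.42, C 80.58, H₂O 80.58
Sensible, products 25→83.3 °C: 2906.4 kJ/min
Q = ΔH = -1504 kJ/min = -25.067 kW
Heat removed = 25.067 kW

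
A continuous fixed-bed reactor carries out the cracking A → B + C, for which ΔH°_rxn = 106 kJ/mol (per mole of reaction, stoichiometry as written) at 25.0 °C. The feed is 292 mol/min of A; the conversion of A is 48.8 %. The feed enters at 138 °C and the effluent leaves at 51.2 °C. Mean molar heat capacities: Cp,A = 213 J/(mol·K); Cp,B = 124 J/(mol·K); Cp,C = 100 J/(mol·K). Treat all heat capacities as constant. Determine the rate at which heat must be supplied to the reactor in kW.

Extent of reaction ξ = 0.488 × 292 = 142.5 mol/min
Reaction term: ξ·ΔH°_rxn = 142.5 × 106 = 15105 kJ/min
Sensible, feed 138→25 °C: -7028.1 kJ/min
Outlet flows (mol/min): A 149.5, B 142.5, C 142.5
Sensible, products 25→51.2 °C: 1670.6 kJ/min
Q = ΔH = 9747 kJ/min = 162.45 kW
Heat supplied = 162.45 kW

Q_in = 162 kW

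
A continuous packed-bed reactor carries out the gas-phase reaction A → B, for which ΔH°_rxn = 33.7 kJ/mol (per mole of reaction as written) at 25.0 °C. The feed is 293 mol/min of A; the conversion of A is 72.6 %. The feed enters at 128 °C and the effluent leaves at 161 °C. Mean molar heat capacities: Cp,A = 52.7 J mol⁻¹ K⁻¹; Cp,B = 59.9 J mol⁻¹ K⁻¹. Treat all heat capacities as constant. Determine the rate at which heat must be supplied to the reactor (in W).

Q_in = 131000 W

Extent of reaction ξ = 0.726 × 293 = 212.72 mol/min
Reaction term: ξ·ΔH°_rxn = 212.72 × 33.7 = 7168.6 kJ/min
Sensible, feed 128→25 °C: -1590.4 kJ/min
Outlet flows (mol/min): A 80.282, B 212.72
Sensible, products 25→161 °C: 2308.3 kJ/min
Q = ΔH = 7886.4 kJ/min = 131.44 kW
Heat supplied = 131440 W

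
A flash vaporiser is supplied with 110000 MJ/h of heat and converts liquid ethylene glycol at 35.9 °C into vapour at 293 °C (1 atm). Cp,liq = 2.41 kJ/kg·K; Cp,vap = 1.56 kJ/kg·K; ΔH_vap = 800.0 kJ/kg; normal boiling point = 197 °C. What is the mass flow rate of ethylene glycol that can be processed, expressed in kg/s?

Δh = 2.41×(197−35.9) + 800.0 + 1.56×(293−197) = 1338 kJ/kg
Q = 110000 MJ/h = 30556 kJ/s = 30556 kJ/s
ṁ = Q/Δh = 30556 / 1338 = 22.837 kg/s

ṁ = 22.8 kg/s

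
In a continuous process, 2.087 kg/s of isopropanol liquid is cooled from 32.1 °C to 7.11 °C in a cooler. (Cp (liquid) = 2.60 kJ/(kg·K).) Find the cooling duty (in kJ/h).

Q = ṁ·Cp·ΔT = 2.087 × 2.60 × (7.11 − 32.1) = -135.6 kJ/s
Cooling duty = 488160 kJ/h

Q_c = 488000 kJ/h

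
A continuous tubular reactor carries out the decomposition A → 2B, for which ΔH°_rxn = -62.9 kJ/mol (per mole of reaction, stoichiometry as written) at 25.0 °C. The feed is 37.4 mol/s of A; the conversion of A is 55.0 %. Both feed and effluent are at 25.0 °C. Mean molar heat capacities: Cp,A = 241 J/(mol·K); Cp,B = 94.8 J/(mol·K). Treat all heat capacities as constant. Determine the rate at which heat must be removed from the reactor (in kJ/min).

Extent of reaction ξ = 0.550 × 37.4 = 20.57 mol/s
Reaction term: ξ·ΔH°_rxn = 20.57 × -62.9 = -1293.9 kJ/s
Q = ΔH = -1293.9 kJ/s = -1293.9 kW
Heat removed = 77631 kJ/min

Q_out = 77600 kJ/min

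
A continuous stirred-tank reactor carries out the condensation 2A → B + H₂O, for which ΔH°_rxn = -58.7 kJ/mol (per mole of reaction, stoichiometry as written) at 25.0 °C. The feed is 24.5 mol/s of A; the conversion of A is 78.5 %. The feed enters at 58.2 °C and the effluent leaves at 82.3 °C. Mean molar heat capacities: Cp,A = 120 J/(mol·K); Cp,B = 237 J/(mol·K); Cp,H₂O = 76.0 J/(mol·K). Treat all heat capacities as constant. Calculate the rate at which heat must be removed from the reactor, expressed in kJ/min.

Q_out = 27200 kJ/min

Extent of reaction ξ = 0.785 × 24.5 / 2 = 9.6163 mol/s
Reaction term: ξ·ΔH°_rxn = 9.6163 × -58.7 = -564.47 kJ/s
Sensible, feed 58.2→25 °C: -97.608 kJ/s
Outlet flows (mol/s): A 5.2675, B 9.6163, H₂O 9.6163
Sensible, products 25→82.3 °C: 208.69 kJ/s
Q = ΔH = -453.4 kJ/s = -453.4 kW
Heat removed = 27204 kJ/min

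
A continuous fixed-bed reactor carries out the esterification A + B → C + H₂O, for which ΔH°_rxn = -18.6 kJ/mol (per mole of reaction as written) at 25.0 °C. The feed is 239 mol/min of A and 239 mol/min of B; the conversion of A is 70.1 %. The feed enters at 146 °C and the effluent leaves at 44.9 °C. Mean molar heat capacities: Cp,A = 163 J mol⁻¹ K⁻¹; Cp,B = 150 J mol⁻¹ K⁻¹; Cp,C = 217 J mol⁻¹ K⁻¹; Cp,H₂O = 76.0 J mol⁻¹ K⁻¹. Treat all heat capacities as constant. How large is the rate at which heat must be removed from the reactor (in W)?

Q_out = 179000 W

Extent of reaction ξ = 0.701 × 239 = 167.54 mol/min
Reaction term: ξ·ΔH°_rxn = 167.54 × -18.6 = -3116.2 kJ/min
Sensible, feed 146→25 °C: -9051.6 kJ/min
Outlet flows (mol/min): A 71.461, B 71.461, C 167.54, H₂O 167.54
Sensible, products 25→44.9 °C: 1422 kJ/min
Q = ΔH = -10746 kJ/min = -179.1 kW
Heat removed = 179100 W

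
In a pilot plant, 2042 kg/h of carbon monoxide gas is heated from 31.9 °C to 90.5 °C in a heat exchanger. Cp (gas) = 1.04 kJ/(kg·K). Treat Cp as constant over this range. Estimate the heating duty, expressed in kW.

Q = 34.6 kW

Q = ṁ·Cp·ΔT = 2042 × 1.04 × (90.5 − 31.9) = 124450 kJ/h
Converting: 124450 / 3600 s = 34.569 kW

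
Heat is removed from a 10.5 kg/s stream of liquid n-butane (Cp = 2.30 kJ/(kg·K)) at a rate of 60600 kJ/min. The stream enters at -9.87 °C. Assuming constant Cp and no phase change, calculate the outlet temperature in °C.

Q = 60600 kJ/min = 1010 kJ/s
ΔT = Q/(ṁ·Cp) = 1010/(10.5×2.30) = 41.822 K
T_out = -9.87 − 41.822 = -51.692 °C

T_out = -51.7 °C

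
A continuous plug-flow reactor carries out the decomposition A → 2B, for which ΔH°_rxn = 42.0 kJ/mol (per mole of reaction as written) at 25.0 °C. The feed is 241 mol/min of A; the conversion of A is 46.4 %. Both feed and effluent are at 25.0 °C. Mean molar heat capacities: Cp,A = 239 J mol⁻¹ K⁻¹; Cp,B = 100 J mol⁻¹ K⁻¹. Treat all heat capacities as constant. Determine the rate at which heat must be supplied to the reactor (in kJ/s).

Extent of reaction ξ = 0.464 × 241 = 111.82 mol/min
Reaction term: ξ·ΔH°_rxn = 111.82 × 42.0 = 4696.6 kJ/min
Q = ΔH = 4696.6 kJ/min = 78.277 kW
Heat supplied = 78.277 kJ/s

Q_in = 78.3 kJ/s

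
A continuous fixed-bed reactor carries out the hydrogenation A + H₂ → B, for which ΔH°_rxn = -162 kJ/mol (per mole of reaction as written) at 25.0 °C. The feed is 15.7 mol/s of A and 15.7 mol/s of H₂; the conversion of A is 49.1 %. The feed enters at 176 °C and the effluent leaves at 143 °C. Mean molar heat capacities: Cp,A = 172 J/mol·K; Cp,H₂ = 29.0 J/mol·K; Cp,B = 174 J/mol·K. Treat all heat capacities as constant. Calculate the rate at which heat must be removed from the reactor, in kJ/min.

Extent of reaction ξ = 0.491 × 15.7 = 7.7087 mol/s
Reaction term: ξ·ΔH°_rxn = 7.7087 × -162 = -1248.8 kJ/s
Sensible, feed 176→25 °C: -476.51 kJ/s
Outlet flows (mol/s): A 7.9913, H₂ 7.9913, B 7.7087
Sensible, products 25→143 °C: 347.81 kJ/s
Q = ΔH = -1377.5 kJ/s = -1377.5 kW
Heat removed = 82650 kJ/min

Q_out = 82700 kJ/min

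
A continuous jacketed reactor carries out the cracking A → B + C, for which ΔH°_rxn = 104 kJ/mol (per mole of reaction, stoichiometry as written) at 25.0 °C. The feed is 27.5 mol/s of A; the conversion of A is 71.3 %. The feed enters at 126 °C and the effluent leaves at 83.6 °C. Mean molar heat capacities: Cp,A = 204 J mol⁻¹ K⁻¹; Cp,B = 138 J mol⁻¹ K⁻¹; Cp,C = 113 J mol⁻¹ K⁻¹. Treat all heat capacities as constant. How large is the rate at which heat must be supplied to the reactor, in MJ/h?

Extent of reaction ξ = 0.713 × 27.5 = 19.607 mol/s
Reaction term: ξ·ΔH°_rxn = 19.607 × 104 = 2039.2 kJ/s
Sensible, feed 126→25 °C: -566.61 kJ/s
Outlet flows (mol/s): A 7.8925, B 19.607, C 19.607
Sensible, products 25→83.6 °C: 382.75 kJ/s
Q = ΔH = 1855.3 kJ/s = 1855.3 kW
Heat supplied = 6679.1 MJ/h

Q_in = 6680 MJ/h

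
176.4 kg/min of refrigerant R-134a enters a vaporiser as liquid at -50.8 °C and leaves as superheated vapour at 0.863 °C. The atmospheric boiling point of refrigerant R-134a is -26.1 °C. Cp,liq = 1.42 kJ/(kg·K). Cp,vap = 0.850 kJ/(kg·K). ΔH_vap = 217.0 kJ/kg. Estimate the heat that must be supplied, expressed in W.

liquid -50.8→-26.1 °C: 35.074 kJ/kg
vaporisation at -26.1 °C: 217 kJ/kg
vapour -26.1→0.863 °C: 22.919 kJ/kg
Δh = 35.074 + 217 + 22.919 = 274.99 kJ/kg
Q = ṁ·Δh = 176.4 kg/min × 274.99 kJ/kg = 48509 kJ/min
|Q| = 808.48 kW = 808480 W

Q = 808000 W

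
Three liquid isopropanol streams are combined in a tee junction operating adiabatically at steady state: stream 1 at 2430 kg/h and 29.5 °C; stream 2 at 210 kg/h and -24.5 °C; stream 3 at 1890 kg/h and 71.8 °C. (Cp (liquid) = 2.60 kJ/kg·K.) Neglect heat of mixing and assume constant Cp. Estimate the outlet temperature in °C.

No heat crosses the boundary, so H_out = H_in.
Σ ṁᵢCp,ᵢTᵢ = 2430×2.60×29.5 + 210×2.60×-24.5 + 1890×2.60×71.8 = 525830
Σ ṁᵢCp,ᵢ = 2430×2.60 + 210×2.60 + 1890×2.60 = 11778
T_out = 525830 / 11778 = 44.645 °C

T_out = 44.6 °C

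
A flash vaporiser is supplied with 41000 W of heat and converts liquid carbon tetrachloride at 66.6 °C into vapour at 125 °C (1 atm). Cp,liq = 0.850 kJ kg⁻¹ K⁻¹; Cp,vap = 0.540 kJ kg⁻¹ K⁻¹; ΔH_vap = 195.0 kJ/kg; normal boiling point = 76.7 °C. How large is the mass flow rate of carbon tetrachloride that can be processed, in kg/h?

ṁ = 643 kg/h

Δh = 0.850×(76.7−66.6) + 195.0 + 0.540×(125−76.7) = 229.67 kJ/kg
Q = 41000 W = 41 kJ/s = 147600 kJ/h
ṁ = Q/Δh = 147600 / 229.67 = 642.67 kg/h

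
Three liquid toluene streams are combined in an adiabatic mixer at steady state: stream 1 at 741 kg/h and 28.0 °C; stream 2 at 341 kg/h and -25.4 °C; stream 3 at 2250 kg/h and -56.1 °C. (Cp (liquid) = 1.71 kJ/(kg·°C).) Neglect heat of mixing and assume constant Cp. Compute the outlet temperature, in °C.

T_out = -34.3 °C

No heat crosses the boundary, so H_out = H_in.
Σ ṁᵢCp,ᵢTᵢ = 741×1.71×28.0 + 341×1.71×-25.4 + 2250×1.71×-56.1 = -195180
Σ ṁᵢCp,ᵢ = 741×1.71 + 341×1.71 + 2250×1.71 = 5697.7
T_out = -195180 / 5697.7 = -34.255 °C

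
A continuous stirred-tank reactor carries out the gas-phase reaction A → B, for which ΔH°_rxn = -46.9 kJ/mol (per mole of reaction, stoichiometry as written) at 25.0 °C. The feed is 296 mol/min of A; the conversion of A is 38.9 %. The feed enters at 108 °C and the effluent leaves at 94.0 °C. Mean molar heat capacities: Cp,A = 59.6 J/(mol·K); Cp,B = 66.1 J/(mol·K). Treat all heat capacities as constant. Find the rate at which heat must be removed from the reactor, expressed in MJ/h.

Extent of reaction ξ = 0.389 × 296 = 115.14 mol/min
Reaction term: ξ·ΔH°_rxn = 115.14 × -46.9 = -5400.3 kJ/min
Sensible, feed 108→25 °C: -1464.3 kJ/min
Outlet flows (mol/min): A 180.86, B 115.14
Sensible, products 25→94.0 °C: 1268.9 kJ/min
Q = ΔH = -5595.6 kJ/min = -93.26 kW
Heat removed = 335.74 MJ/h

Q_out = 336 MJ/h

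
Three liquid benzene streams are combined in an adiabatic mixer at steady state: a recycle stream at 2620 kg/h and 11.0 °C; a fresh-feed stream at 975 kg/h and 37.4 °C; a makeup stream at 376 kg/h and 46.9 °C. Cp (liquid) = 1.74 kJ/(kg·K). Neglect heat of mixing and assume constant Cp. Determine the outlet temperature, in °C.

T_out = 20.9 °C

No heat crosses the boundary, so H_out = H_in.
T_out = Σ ṁᵢCp,ᵢTᵢ / Σ ṁᵢCp,ᵢ
      = 144280 / 6909.5 = 20.881 °C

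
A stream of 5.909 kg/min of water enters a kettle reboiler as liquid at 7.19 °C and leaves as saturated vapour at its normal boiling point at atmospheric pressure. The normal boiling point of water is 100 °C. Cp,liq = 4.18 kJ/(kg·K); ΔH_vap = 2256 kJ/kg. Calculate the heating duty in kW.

liquid 7.19→100 °C: 387.95 kJ/kg
vaporisation at 100 °C: 2256 kJ/kg
Δh = 387.95 + 2256 = 2643.9 kJ/kg
Q = ṁ·Δh = 5.909 kg/min × 2643.9 kJ/kg = 15623 kJ/min
|Q| = 260.38 kW

Q = 260 kW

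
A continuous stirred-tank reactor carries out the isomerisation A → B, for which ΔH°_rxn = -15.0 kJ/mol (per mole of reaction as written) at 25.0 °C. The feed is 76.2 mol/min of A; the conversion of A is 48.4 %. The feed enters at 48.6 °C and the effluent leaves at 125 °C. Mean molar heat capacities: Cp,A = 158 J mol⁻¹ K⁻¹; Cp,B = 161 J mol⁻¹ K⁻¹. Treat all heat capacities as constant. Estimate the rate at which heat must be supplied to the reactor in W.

Q_in = 6290 W

Extent of reaction ξ = 0.484 × 76.2 = 36.881 mol/min
Reaction term: ξ·ΔH°_rxn = 36.881 × -15.0 = -553.21 kJ/min
Sensible, feed 48.6→25 °C: -284.13 kJ/min
Outlet flows (mol/min): A 39.319, B 36.881
Sensible, products 25→125 °C: 1215 kJ/min
Q = ΔH = 377.68 kJ/min = 6.2946 kW
Heat supplied = 6294.6 W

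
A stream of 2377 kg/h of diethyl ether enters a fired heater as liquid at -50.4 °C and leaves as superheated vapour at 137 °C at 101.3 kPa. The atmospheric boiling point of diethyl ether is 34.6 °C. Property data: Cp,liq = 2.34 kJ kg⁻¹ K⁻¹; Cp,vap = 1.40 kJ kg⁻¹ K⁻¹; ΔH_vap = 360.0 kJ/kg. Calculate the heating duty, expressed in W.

Q = 464000 W

liquid -50.4→34.6 °C: 198.9 kJ/kg
vaporisation at 34.6 °C: 360 kJ/kg
vapour 34.6→137 °C: 143.36 kJ/kg
Δh = 198.9 + 360 + 143.36 = 702.26 kJ/kg
Q = ṁ·Δh = 2377 kg/h × 702.26 kJ/kg = 1.6693e+06 kJ/h
|Q| = 463.69 kW = 463690 W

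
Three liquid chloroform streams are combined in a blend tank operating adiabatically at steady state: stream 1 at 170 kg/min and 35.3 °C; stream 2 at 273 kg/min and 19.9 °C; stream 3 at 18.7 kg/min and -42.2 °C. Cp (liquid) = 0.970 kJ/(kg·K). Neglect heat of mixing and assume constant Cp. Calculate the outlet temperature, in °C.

T_out = 23.1 °C

Adiabatic, steady state ⇒ Σ ṁᵢCp,ᵢ(T_out − Tᵢ) = 0
Σ ṁᵢCp,ᵢTᵢ = 170×0.970×35.3 + 273×0.970×19.9 + 18.7×0.970×-42.2 = 10325
Σ ṁᵢCp,ᵢ = 170×0.970 + 273×0.970 + 18.7×0.970 = 447.85
T_out = 10325 / 447.85 = 23.055 °C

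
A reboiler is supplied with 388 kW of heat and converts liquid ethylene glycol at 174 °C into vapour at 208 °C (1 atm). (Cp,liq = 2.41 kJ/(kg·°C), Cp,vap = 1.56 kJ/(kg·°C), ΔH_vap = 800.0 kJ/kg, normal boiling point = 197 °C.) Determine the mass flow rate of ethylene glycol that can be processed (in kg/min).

ṁ = 26.7 kg/min

Δh = 2.41×(197−174) + 800.0 + 1.56×(208−197) = 872.59 kJ/kg
Q = 388 kW = 388 kJ/s = 23280 kJ/min
ṁ = Q/Δh = 23280 / 872.59 = 26.679 kg/min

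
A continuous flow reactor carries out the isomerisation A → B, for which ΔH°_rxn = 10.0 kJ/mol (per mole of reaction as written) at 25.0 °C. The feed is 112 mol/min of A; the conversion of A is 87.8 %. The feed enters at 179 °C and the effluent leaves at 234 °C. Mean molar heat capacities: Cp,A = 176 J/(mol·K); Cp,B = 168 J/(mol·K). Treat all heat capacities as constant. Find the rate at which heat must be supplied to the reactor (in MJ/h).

Q_in = 114 MJ/h

Extent of reaction ξ = 0.878 × 112 = 98.336 mol/min
Reaction term: ξ·ΔH°_rxn = 98.336 × 10.0 = 983.36 kJ/min
Sensible, feed 179→25 °C: -3035.6 kJ/min
Outlet flows (mol/min): A 13.664, B 98.336
Sensible, products 25→234 °C: 3955.4 kJ/min
Q = ΔH = 1903.1 kJ/min = 31.718 kW
Heat supplied = 114.19 MJ/h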